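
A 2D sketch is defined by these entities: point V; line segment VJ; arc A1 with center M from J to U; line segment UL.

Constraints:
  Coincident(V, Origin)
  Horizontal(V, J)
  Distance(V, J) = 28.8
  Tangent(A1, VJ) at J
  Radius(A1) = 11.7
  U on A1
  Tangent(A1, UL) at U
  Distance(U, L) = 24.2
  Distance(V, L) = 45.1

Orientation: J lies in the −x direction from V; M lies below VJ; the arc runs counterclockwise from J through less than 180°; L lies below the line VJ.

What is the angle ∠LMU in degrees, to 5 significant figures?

64.198°

V is at the origin; V and J share the same y with |VJ| = 28.8 and J on the −x side, so J = (-28.800, 0.0000). Tangency of A1 to VJ means the radius MJ is perpendicular to VJ, so M = J + (0, -11.7) = (-28.800, -11.700). Since MU ⟂ UL (tangency), |ML| = √(11.7² + 24.2²) = 26.880 regardless of where U sits on A1. So L lies on both circle(V, 45.1) and circle(M, 26.880); the below-VJ intersection is L = (-24.044, -38.156). U is the foot of the tangent from L: U = (-38.266, -18.576).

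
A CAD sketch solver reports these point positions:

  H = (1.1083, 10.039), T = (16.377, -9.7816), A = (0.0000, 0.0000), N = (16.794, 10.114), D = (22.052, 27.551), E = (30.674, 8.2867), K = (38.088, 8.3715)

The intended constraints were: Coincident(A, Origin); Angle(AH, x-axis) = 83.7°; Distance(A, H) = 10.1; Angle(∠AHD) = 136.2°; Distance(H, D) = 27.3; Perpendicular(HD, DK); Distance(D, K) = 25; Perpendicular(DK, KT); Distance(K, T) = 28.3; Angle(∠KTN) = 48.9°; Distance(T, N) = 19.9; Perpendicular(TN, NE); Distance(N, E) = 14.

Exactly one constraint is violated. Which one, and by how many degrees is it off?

Perpendicular(TN, NE) — off by 6.30°.

A = (0.00, 0.00) ✓; AH at 83.70° ✓; |AH| = 10.10 ✓; ∠AHD = 136.2° ✓; |HD| = 27.30 ✓; ∠(HD, DK) = 90.00° ✓; |DK| = 25.00 ✓; ∠(DK, KT) = 90.00° ✓; |KT| = 28.30 ✓; ∠KTN = 48.90° ✓; |TN| = 19.90 ✓; ∠(TN, NE) = 96.30° ✗; |NE| = 14.00 ✓.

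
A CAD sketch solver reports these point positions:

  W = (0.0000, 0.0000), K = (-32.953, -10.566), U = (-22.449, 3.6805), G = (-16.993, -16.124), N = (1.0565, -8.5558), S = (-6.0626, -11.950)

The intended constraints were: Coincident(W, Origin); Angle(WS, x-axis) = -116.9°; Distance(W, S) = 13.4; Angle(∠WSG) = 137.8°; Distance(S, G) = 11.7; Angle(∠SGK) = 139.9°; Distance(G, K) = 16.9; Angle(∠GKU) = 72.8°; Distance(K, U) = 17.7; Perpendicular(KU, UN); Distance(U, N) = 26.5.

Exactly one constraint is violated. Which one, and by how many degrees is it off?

Perpendicular(KU, UN) — off by 8.90°.

W = (0.00, 0.00) ✓; WS at -116.9° ✓; |WS| = 13.40 ✓; ∠WSG = 137.8° ✓; |SG| = 11.70 ✓; ∠SGK = 139.9° ✓; |GK| = 16.90 ✓; ∠GKU = 72.80° ✓; |KU| = 17.70 ✓; ∠(KU, UN) = 81.10° ✗; |UN| = 26.50 ✓.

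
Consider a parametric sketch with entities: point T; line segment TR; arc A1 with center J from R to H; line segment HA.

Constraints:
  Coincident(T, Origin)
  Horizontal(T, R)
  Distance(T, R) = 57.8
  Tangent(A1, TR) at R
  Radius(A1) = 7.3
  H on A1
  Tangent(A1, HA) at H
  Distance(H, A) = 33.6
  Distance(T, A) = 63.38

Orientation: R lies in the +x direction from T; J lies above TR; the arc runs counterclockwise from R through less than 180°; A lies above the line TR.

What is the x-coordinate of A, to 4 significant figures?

48.77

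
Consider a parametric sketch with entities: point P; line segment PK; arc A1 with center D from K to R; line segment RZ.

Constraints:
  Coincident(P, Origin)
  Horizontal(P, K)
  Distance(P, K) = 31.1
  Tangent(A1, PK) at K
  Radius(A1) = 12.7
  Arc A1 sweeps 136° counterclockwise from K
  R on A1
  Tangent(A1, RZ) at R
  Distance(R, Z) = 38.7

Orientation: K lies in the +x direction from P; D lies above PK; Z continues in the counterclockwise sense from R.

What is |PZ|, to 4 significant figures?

50.20

P is at the origin; P and K share the same y with |PK| = 31.1 and K on the +x side, so K = (31.10, 0.000). Tangency of A1 to PK means the radius DK is perpendicular to PK, so D = K + (0, 12.7) = (31.10, 12.70). On A1, K sits at bearing -90° from D; a 136° counterclockwise sweep puts R at bearing 46°, so R = D + 12.7·(cos 46°, sin 46°) = (39.92, 21.84). Since A1 is tangent to RZ there, DR ⟂ RZ, so RZ runs along (−sin 46°, cos 46°); with |RZ| = 38.7, Z = (12.08, 48.72). Then |PZ| = |Z − P| = 50.20.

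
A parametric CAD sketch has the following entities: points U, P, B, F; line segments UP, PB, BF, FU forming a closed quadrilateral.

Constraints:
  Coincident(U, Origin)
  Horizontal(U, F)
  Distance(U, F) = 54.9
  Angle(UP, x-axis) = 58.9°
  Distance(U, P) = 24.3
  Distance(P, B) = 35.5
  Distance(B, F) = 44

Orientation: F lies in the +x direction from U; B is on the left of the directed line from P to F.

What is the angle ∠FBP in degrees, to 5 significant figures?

71.912°

Checks: |PB| = 35.50 ✓; |BF| = 44.00 ✓.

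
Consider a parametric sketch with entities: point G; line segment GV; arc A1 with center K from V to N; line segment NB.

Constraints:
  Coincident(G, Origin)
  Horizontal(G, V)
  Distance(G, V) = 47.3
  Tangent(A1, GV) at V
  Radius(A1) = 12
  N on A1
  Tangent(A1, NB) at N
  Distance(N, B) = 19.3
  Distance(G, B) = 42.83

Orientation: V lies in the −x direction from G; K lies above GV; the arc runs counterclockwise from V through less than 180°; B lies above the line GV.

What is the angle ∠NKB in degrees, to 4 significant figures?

58.13°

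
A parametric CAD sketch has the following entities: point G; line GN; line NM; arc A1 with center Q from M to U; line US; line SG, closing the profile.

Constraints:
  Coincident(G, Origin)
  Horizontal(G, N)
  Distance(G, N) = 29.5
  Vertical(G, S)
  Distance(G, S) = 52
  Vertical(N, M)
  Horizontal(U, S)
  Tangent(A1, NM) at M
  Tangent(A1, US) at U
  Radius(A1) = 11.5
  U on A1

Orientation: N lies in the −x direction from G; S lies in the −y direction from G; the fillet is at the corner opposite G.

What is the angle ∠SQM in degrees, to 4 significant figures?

147.4°

The virtual corner opposite G is at (-29.50, -52.00). A1 meets NM tangentially, so QM is at right angles to NM and since A1 is tangent to US there, QU ⟂ US, with radius 11.5, so the center Q sits 11.5 in from both sides at Q = (-18.00, -40.50). That places the tangent points at M = (-29.50, -40.50) on NM and U = (-18.00, -52.00) on US. Then cos ∠SQM = QS·QM / (|QS||QM|), giving 147.4°.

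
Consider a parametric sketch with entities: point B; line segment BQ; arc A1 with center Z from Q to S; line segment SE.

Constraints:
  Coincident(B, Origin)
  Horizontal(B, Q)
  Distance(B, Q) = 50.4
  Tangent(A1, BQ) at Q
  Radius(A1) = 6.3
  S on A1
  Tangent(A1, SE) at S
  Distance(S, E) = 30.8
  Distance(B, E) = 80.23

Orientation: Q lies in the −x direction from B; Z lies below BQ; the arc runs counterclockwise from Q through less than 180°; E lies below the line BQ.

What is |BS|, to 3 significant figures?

54.9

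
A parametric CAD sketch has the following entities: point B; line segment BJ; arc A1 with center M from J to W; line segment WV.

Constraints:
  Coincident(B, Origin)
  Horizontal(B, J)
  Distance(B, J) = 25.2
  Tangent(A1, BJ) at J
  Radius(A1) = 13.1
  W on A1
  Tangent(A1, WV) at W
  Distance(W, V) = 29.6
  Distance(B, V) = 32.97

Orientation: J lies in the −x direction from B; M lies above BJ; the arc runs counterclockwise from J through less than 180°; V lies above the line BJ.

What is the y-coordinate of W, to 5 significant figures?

6.8969

Checks: |MW| = 13.10 ✓; ∠(MW, WV) = 90.00° ✓; |WV| = 29.60 ✓; |BV| = 32.97 ✓.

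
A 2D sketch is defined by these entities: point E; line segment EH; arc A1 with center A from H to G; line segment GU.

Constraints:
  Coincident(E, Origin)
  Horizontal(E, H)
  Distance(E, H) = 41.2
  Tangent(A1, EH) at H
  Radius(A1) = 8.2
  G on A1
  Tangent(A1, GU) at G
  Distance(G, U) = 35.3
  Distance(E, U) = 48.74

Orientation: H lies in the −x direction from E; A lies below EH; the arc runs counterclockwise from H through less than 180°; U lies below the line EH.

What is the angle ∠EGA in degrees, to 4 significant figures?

22.19°

E is at the origin; E and H share the same y with |EH| = 41.2 and H on the −x side, so H = (-41.20, 0.000). The tangent condition forces AH to be normal to EH, so A = H + (0, -8.2) = (-41.20, -8.200). Since AG ⟂ GU (tangency), |AU| = √(8.2² + 35.3²) = 36.24 regardless of where G sits on A1. So U lies on both circle(E, 48.74) and circle(A, 36.24); the below-EH intersection is U = (-26.12, -41.15). G is the foot of the tangent from U: G = (-47.69, -13.21).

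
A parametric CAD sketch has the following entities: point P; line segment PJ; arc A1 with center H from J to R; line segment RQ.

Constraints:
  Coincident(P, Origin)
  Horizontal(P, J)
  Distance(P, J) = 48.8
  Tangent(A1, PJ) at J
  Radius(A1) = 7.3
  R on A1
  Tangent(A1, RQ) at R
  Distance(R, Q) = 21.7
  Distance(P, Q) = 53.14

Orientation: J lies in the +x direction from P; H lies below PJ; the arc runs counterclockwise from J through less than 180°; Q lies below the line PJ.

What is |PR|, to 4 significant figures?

42.34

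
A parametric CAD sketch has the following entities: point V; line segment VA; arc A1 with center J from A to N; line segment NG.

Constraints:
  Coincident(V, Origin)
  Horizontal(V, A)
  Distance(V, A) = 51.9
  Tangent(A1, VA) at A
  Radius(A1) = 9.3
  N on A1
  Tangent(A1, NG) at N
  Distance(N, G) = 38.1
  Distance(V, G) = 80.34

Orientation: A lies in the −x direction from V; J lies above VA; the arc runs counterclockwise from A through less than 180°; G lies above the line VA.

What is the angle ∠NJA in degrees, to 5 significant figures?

124.66°

Checks: |JN| = 9.300 ✓; ∠(JN, NG) = 90.00° ✓; |NG| = 38.10 ✓; |VG| = 80.34 ✓.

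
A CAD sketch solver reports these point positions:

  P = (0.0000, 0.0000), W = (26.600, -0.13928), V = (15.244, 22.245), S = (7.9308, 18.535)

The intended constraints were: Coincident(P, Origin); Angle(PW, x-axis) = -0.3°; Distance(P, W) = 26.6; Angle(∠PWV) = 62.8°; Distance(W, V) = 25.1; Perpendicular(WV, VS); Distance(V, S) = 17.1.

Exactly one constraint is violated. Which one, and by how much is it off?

Distance(V, S) = 17.1 — off by 8.90.

P = (0.00, 0.00) ✓; PW at -0.3000° ✓; |PW| = 26.60 ✓; ∠PWV = 62.80° ✓; |WV| = 25.10 ✓; ∠(WV, VS) = 90.00° ✓; |VS| = 8.200 ✗.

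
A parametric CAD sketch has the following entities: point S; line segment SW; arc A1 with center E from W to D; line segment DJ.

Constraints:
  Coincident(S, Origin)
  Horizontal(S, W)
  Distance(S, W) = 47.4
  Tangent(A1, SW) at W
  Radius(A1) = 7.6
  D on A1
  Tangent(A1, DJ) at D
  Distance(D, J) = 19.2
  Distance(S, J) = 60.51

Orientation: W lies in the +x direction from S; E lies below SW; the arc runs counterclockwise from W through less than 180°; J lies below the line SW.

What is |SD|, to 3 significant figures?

43.5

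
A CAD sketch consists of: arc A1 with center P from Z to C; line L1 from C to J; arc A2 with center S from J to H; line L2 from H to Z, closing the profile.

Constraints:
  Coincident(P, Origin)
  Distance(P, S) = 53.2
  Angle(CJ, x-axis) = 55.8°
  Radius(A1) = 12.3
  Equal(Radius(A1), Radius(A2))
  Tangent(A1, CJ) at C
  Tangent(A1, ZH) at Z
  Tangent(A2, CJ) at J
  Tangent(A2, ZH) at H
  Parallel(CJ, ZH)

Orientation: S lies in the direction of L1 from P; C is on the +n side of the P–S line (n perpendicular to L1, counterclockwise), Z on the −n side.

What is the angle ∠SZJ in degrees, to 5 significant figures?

11.798°

The slot axis is L1's direction at 55.8°, so u = (cos 55.8°, sin 55.8°) = (0.56208, 0.82708) and n = (−sin 55.8°, cos 55.8°) = (-0.82708, 0.56208). P is at the origin and S lies 53.2 along u from P, so S = 53.2·u = (29.903, 44.001). Tangency of A1 to both parallel lines with radius 12.3 puts C and Z at P ± 12.3·n: C = (-10.173, 6.9136), Z = (10.173, -6.9136). Equal radii place J and H the same way about S: J = S + 12.3·n = (19.730, 50.914), H = S − 12.3·n = (40.076, 37.087). Then cos ∠SZJ = ZS·ZJ / (|ZS||ZJ|), giving 11.798°.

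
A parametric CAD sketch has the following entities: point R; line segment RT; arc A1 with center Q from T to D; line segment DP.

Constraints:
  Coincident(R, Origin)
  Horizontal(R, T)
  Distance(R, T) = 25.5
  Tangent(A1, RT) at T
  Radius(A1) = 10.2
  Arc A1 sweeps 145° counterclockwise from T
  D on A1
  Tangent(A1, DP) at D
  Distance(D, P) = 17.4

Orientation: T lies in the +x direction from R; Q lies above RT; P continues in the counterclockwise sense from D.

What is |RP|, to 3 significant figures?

33.3

On A1, T sits at bearing -90° from Q; a 145° counterclockwise sweep puts D at bearing 55°, so D = Q + 10.2·(cos 55°, sin 55°) = (31.4, 18.6). Tangency of A1 to DP means the radius QD is perpendicular to DP, so DP runs along (−sin 55°, cos 55°); with |DP| = 17.4, P = (17.1, 28.5). Then |RP| = |P − R| = 33.3.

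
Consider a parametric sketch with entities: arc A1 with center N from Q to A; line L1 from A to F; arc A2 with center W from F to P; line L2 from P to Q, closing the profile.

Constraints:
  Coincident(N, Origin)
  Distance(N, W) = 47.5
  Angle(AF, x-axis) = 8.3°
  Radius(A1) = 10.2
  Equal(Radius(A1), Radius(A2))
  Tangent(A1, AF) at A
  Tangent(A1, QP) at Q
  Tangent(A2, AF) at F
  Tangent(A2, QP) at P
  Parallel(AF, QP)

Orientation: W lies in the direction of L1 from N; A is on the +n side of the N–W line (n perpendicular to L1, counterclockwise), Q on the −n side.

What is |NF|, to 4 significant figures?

48.58

The slot axis is L1's direction at 8.3°, so u = (cos 8.3°, sin 8.3°) = (0.9895, 0.1444) and n = (−sin 8.3°, cos 8.3°) = (-0.1444, 0.9895). N is at the origin and W lies 47.5 along u from N, so W = 47.5·u = (47.00, 6.857). Tangency of A1 to both parallel lines with radius 10.2 puts A and Q at N ± 10.2·n: A = (-1.472, 10.09), Q = (1.472, -10.09). Equal radii place F and P the same way about W: F = W + 10.2·n = (45.53, 16.95), P = W − 10.2·n = (48.47, -3.236). Then |NF| = |F − N| = 48.58.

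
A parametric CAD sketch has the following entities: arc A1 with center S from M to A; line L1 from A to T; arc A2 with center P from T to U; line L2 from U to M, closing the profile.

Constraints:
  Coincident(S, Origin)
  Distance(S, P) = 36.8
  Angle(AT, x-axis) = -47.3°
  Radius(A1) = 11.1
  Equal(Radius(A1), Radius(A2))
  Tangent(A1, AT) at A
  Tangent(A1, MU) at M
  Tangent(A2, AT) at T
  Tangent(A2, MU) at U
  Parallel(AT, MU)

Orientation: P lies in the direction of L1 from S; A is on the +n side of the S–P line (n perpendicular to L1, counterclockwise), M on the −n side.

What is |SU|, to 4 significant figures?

38.44

The slot axis is L1's direction at -47.3°, so u = (cos -47.3°, sin -47.3°) = (0.6782, -0.7349) and n = (−sin -47.3°, cos -47.3°) = (0.7349, 0.6782). S is at the origin and P lies 36.8 along u from S, so P = 36.8·u = (24.96, -27.04). Tangency of A1 to both parallel lines with radius 11.1 puts A and M at S ± 11.1·n: A = (8.158, 7.528), M = (-8.158, -7.528). Equal radii place T and U the same way about P: T = P + 11.1·n = (33.11, -19.52), U = P − 11.1·n = (16.80, -34.57). Then |SU| = |U − S| = 38.44.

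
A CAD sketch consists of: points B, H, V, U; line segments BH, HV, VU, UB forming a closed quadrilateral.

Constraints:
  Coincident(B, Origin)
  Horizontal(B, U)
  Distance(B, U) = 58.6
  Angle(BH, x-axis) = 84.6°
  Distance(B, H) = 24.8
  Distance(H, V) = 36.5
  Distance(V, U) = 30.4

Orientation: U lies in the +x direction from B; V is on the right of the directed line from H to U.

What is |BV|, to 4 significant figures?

28.24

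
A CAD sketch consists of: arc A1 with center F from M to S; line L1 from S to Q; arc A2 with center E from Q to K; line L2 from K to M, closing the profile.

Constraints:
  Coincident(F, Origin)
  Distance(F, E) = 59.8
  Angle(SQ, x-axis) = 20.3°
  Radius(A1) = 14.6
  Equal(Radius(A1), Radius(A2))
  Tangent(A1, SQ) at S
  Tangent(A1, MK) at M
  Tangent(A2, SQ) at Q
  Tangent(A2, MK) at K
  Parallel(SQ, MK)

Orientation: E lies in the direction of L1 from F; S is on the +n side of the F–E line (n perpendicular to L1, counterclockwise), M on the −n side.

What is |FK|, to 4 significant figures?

61.56

The slot axis is L1's direction at 20.3°, so u = (cos 20.3°, sin 20.3°) = (0.9379, 0.3469) and n = (−sin 20.3°, cos 20.3°) = (-0.3469, 0.9379). F is at the origin and E lies 59.8 along u from F, so E = 59.8·u = (56.09, 20.75). Tangency of A1 to both parallel lines with radius 14.6 puts S and M at F ± 14.6·n: S = (-5.065, 13.69), M = (5.065, -13.69). Equal radii place Q and K the same way about E: Q = E + 14.6·n = (51.02, 34.44), K = E − 14.6·n = (61.15, 7.054). Then |FK| = |K − F| = 61.56.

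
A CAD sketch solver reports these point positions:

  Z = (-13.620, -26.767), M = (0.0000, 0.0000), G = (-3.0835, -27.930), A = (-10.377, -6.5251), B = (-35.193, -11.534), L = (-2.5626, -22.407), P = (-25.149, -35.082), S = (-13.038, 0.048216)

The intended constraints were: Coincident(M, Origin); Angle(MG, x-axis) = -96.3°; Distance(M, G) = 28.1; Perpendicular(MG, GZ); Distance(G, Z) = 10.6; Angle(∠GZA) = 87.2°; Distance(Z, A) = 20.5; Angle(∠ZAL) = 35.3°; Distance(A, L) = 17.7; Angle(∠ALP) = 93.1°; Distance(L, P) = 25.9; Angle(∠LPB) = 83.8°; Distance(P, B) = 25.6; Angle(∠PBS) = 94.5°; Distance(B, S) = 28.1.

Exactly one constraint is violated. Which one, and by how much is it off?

Distance(B, S) = 28.1 — off by 3.10.

M = (0.00, 0.00) ✓; MG at -96.30° ✓; |MG| = 28.10 ✓; ∠(MG, GZ) = 90.00° ✓; |GZ| = 10.60 ✓; ∠GZA = 87.20° ✓; |ZA| = 20.50 ✓; ∠ZAL = 35.30° ✓; |AL| = 17.70 ✓; ∠ALP = 93.10° ✓; |LP| = 25.90 ✓; ∠LPB = 83.80° ✓; |PB| = 25.60 ✓; ∠PBS = 94.50° ✓; |BS| = 25.00 ✗.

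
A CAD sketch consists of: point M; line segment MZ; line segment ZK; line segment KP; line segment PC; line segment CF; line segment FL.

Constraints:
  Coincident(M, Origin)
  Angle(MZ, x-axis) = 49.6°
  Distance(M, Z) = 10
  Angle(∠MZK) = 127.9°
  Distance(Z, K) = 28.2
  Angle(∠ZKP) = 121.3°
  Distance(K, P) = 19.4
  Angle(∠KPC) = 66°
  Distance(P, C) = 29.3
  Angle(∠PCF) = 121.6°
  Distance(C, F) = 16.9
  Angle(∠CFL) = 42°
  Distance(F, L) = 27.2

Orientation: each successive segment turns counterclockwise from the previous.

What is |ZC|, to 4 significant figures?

22.29

M is at the origin; MZ runs at 49.6° with length 10.0, so Z = (6.481, 7.615). ∠MZK = 127.9° gives ZK at 101.7° from the x-axis; with |ZK| = 28.2, K = (0.7626, 35.23). ∠ZKP = 121.3° gives KP at 160.4° from the x-axis; with |KP| = 19.4, P = (-17.51, 41.74). ∠KPC = 66.0° gives PC at -85.60° from the x-axis; with |PC| = 29.3, C = (-15.27, 12.52). Then |ZC| = |C − Z| = 22.29.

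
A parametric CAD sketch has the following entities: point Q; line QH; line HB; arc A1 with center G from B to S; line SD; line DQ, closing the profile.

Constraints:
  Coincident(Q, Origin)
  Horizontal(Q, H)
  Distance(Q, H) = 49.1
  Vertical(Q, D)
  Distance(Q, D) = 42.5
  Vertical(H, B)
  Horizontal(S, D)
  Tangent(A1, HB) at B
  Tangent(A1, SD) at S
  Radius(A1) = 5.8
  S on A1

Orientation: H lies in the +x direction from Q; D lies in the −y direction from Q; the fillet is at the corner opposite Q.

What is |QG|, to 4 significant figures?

56.76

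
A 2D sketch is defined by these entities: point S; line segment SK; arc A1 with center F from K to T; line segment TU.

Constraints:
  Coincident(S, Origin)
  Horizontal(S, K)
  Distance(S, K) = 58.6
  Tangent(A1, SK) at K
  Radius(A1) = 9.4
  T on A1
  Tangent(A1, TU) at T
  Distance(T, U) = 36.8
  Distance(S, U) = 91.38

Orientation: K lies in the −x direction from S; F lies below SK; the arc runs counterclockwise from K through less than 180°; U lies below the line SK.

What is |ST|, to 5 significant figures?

67.320

S is at the origin; SK is horizontal with |SK| = 58.6 and K on the −x side, so K = (-58.600, 0.0000). Tangency of A1 to SK means the radius FK is perpendicular to SK, so F = K + (0, -9.4) = (-58.600, -9.4000). Since FT ⟂ TU (tangency), |FU| = √(9.4² + 36.8²) = 37.982 regardless of where T sits on A1. So U lies on both circle(S, 91.38) and circle(F, 37.982); the below-SK intersection is U = (-82.788, -38.684). T is the foot of the tangent from U: T = (-67.103, -5.3936).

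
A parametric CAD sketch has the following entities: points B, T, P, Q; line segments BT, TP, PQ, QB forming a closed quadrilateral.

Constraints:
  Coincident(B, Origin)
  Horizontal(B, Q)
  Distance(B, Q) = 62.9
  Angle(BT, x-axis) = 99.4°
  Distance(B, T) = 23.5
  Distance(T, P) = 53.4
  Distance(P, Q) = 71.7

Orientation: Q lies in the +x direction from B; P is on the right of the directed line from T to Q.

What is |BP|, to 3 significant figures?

30.3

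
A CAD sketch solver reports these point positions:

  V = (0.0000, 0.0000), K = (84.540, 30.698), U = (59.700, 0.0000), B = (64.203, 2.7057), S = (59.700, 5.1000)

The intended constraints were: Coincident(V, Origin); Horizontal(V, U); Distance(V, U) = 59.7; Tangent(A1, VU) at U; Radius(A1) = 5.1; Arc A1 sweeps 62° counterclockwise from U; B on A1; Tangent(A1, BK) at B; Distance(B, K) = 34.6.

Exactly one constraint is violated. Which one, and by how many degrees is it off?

Tangent(A1, BK) at B — off by 8.00°.

V = (0.00, 0.00) ✓; V.y = 0.00, U.y = 0.00 ✓; |VU| = 59.70 ✓; ∠(SU, UV) = 90.00° ✓; |SU| = 5.100 ✓; bearing(S→B) − bearing(S→U) = 62.00° ✓; |SB| = 5.100 ✓; ∠(SB, BK) = 98.00° ✗; |BK| = 34.60 ✓.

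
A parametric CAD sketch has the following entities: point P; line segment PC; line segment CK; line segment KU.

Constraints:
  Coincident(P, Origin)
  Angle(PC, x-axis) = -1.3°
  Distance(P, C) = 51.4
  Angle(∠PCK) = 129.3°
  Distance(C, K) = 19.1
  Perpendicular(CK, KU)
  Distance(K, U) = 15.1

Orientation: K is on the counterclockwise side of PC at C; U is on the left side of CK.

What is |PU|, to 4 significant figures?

57.25

∠PCK = 129.3°, so CK runs at -1.3° + (180° − 129.3°) = 49.40° from the x-axis; with |CK| = 19.1, K = C + 19.1·(cos 49.40°, sin 49.40°) = (63.82, 13.34). The perpendicularity gives KU at right angles to CK; with |KU| = 15.1 on the left of CK, U = K + 15.1·(-0.7593, 0.6508) = (52.35, 23.16). Then |PU| = |U − P| = 57.25.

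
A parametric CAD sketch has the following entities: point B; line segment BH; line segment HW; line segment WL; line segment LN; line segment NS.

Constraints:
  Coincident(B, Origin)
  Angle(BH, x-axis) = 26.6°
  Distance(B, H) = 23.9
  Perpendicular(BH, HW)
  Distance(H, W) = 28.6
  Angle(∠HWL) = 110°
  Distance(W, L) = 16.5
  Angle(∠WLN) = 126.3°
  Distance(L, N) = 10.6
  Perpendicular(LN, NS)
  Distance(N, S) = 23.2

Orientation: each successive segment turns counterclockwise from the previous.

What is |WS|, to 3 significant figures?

22.6

B is at the origin; BH runs at 26.6° with length 23.9, so H = (21.4, 10.7). BH ⟂ HW, so HW runs at 117°; with |HW| = 28.6, W = (8.56, 36.3). ∠HWL = 110.0° gives WL at -173° from the x-axis; with |WL| = 16.5, L = (-7.83, 34.4). ∠WLN = 126.3° gives LN at -120° from the x-axis; with |LN| = 10.6, N = (-13.1, 25.2). LN is perpendicular to NS, so NS runs at -29.7°; with |NS| = 23.2, S = (7.07, 13.7). Then |WS| = |S − W| = 22.6.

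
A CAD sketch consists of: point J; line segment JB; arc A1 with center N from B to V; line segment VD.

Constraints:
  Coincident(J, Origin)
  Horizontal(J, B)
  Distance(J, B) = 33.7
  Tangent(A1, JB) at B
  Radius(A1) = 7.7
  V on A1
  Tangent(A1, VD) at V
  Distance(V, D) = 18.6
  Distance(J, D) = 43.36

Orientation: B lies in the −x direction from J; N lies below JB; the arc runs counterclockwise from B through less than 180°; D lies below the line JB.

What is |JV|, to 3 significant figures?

42.2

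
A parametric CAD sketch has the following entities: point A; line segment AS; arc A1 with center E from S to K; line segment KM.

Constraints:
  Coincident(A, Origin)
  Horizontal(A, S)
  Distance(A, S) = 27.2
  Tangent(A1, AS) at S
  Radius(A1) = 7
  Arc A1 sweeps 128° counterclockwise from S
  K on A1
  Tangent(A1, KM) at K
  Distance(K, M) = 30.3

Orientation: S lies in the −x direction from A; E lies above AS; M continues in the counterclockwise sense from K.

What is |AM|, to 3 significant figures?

53.5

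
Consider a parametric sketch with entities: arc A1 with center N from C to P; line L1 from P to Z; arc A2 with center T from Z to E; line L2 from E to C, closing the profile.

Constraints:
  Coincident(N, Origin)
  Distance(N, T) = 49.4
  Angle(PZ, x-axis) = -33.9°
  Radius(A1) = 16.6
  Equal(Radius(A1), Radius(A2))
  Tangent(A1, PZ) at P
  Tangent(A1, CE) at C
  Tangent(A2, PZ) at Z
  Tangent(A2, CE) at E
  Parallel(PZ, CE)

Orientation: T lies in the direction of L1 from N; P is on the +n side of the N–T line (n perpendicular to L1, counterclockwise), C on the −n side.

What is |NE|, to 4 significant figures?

52.11

The slot axis is L1's direction at -33.9°, so u = (cos -33.9°, sin -33.9°) = (0.8300, -0.5577) and n = (−sin -33.9°, cos -33.9°) = (0.5577, 0.8300). N is at the origin and T lies 49.4 along u from N, so T = 49.4·u = (41.00, -27.55). Tangency of A1 to both parallel lines with radius 16.6 puts P and C at N ± 16.6·n: P = (9.259, 13.78), C = (-9.259, -13.78). Equal radii place Z and E the same way about T: Z = T + 16.6·n = (50.26, -13.77), E = T − 16.6·n = (31.74, -41.33). Then |NE| = |E − N| = 52.11.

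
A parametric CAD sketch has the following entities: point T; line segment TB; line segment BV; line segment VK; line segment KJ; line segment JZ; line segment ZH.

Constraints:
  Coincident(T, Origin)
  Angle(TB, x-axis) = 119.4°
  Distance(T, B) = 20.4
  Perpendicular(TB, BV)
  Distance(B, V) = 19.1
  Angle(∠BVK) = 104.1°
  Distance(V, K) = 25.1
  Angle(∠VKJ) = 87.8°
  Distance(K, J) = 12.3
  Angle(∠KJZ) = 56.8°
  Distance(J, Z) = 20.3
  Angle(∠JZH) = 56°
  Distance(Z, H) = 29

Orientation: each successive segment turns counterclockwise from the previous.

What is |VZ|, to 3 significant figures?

8.10

T is at the origin; TB runs at 119.4° with length 20.4, so B = (-10.0, 17.8). TB ⟂ BV, so BV runs at -151°; with |BV| = 19.1, V = (-26.7, 8.40). ∠BVK = 104.1° gives VK at -74.7° from the x-axis; with |VK| = 25.1, K = (-20.0, -15.8). ∠VKJ = 87.8° gives KJ at 17.5° from the x-axis; with |KJ| = 12.3, J = (-8.30, -12.1). ∠KJZ = 56.8° gives JZ at 141° from the x-axis; with |JZ| = 20.3, Z = (-24.0, 0.742). Then |VZ| = |Z − V| = 8.10.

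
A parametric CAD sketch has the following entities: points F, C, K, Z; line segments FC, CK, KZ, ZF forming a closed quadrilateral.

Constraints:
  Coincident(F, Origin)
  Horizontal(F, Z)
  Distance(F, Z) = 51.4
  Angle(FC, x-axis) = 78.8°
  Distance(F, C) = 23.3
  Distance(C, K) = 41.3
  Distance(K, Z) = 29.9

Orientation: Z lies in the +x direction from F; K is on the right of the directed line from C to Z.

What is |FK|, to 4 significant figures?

27.93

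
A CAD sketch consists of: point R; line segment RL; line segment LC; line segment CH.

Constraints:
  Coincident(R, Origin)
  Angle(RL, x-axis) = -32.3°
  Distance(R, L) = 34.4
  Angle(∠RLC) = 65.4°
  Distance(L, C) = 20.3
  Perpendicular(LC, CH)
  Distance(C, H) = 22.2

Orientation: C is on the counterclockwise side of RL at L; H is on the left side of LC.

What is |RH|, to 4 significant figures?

10.87

∠RLC = 65.4°, so LC runs at -32.3° + (180° − 65.4°) = 82.30° from the x-axis; with |LC| = 20.3, C = L + 20.3·(cos 82.30°, sin 82.30°) = (31.80, 1.735). LC is perpendicular to CH; with |CH| = 22.2 on the left of LC, H = C + 22.2·(-0.9910, 0.1340) = (9.797, 4.710). Then |RH| = |H − R| = 10.87.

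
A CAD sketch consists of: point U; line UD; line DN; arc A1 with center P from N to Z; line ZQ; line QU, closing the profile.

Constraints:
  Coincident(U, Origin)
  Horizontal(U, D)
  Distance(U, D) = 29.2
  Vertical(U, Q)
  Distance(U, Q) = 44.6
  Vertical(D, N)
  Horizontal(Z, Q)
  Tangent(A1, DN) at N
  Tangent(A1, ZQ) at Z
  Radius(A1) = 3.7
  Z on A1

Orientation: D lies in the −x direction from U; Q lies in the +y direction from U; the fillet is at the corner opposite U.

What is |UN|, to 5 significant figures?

50.254

U is at the origin; UD is horizontal with |UD| = 29.2 and D on the −x side, so D = (-29.200, 0.0000). U and Q share the same x with |UQ| = 44.6 and Q on the +y side, so Q = (0.0000, 44.600). The virtual corner opposite U is at (-29.200, 44.600). Tangency of A1 to DN means the radius PN is perpendicular to DN and A1 meets ZQ tangentially, so PZ is at right angles to ZQ, with radius 3.7, so the center P sits 3.7 in from both sides at P = (-25.500, 40.900). That places the tangent points at N = (-29.200, 40.900) on DN and Z = (-25.500, 44.600) on ZQ. Then |UN| = |N − U| = 50.254.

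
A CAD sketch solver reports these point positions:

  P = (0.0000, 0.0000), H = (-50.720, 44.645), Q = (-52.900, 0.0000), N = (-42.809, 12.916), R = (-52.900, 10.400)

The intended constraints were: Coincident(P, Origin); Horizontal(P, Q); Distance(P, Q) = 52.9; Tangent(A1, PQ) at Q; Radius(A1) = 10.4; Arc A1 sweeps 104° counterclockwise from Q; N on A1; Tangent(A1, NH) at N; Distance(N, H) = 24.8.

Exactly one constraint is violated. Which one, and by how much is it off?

Distance(N, H) = 24.8 — off by 7.90.

P = (0.00, 0.00) ✓; P.y = 0.00, Q.y = 0.00 ✓; |PQ| = 52.90 ✓; ∠(RQ, QP) = 90.00° ✓; |RQ| = 10.40 ✓; bearing(R→N) − bearing(R→Q) = 104.0° ✓; |RN| = 10.40 ✓; ∠(RN, NH) = 90.00° ✓; |NH| = 32.70 ✗.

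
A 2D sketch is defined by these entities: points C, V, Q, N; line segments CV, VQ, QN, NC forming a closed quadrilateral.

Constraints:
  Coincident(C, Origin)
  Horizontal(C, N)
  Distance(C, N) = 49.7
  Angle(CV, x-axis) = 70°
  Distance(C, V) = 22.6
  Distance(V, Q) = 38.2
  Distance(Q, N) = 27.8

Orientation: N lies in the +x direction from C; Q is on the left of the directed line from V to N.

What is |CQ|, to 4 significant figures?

53.08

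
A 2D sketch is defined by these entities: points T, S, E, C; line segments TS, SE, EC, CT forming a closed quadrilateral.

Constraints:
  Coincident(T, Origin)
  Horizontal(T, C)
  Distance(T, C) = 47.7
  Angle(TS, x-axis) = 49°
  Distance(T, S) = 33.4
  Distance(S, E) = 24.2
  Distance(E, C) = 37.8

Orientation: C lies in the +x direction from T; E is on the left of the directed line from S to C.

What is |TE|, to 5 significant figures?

56.868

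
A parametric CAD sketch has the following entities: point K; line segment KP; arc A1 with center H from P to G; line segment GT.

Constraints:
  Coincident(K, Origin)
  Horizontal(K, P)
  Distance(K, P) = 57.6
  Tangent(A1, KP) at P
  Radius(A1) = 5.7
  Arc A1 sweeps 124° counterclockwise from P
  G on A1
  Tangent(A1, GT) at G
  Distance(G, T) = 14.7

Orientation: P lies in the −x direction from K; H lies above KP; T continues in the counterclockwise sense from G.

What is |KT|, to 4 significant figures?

64.63

K is at the origin; K and P share the same y with |KP| = 57.6 and P on the −x side, so P = (-57.60, 0.000). A1 meets KP tangentially, so HP is at right angles to KP, so H = P + (0, 5.7) = (-57.60, 5.700). On A1, P sits at bearing -90° from H; a 124° counterclockwise sweep puts G at bearing 34°, so G = H + 5.7·(cos 34°, sin 34°) = (-52.87, 8.887). A1 meets GT tangentially, so HG is at right angles to GT, so GT runs along (−sin 34°, cos 34°); with |GT| = 14.7, T = (-61.09, 21.07). Then |KT| = |T − K| = 64.63.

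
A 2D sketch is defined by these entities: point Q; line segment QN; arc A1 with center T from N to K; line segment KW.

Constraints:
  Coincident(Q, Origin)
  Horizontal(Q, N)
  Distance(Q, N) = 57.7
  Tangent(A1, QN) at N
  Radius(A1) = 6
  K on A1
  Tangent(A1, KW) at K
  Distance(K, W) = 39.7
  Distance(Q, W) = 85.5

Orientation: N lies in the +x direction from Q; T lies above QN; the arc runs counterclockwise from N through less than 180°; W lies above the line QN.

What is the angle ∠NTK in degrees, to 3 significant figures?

74.5°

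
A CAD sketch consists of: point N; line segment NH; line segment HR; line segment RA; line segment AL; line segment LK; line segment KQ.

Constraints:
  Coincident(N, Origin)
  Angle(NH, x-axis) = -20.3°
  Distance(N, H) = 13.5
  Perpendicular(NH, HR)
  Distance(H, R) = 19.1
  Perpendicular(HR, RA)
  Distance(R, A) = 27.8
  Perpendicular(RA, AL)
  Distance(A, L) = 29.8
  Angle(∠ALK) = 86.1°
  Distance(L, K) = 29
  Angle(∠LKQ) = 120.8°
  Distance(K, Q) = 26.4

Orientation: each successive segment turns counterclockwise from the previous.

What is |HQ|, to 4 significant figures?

19.76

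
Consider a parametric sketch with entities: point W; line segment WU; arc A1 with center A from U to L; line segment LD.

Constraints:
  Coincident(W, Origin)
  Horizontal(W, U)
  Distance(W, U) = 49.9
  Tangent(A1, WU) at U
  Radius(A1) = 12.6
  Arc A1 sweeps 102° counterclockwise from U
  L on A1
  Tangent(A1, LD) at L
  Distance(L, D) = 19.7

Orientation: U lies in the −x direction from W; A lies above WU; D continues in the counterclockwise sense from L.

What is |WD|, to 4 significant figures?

54.09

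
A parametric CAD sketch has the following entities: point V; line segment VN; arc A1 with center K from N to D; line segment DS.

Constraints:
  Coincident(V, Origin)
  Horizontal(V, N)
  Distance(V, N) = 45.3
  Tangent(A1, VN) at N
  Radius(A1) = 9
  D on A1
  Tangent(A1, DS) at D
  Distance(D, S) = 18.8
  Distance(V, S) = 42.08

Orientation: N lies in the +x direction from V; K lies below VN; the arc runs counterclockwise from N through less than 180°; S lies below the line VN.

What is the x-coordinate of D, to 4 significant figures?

36.44

Checks: |VN| = 45.30 ✓; |KD| = 9.000 ✓; ∠(KD, DS) = 90.00° ✓; |DS| = 18.80 ✓; |VS| = 42.08 ✓.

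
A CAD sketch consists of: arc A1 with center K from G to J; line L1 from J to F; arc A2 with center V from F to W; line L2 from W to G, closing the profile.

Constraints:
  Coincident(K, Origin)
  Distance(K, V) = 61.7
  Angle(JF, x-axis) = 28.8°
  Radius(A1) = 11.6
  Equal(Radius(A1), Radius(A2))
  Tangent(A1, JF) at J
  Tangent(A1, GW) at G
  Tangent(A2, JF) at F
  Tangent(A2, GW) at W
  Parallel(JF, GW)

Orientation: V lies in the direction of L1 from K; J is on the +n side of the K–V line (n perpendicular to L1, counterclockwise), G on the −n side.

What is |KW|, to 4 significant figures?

62.78

The slot axis is L1's direction at 28.8°, so u = (cos 28.8°, sin 28.8°) = (0.8763, 0.4818) and n = (−sin 28.8°, cos 28.8°) = (-0.4818, 0.8763). K is at the origin and V lies 61.7 along u from K, so V = 61.7·u = (54.07, 29.72). Tangency of A1 to both parallel lines with radius 11.6 puts J and G at K ± 11.6·n: J = (-5.588, 10.17), G = (5.588, -10.17). Equal radii place F and W the same way about V: F = V + 11.6·n = (48.48, 39.89), W = V − 11.6·n = (59.66, 19.56). Then |KW| = |W − K| = 62.78.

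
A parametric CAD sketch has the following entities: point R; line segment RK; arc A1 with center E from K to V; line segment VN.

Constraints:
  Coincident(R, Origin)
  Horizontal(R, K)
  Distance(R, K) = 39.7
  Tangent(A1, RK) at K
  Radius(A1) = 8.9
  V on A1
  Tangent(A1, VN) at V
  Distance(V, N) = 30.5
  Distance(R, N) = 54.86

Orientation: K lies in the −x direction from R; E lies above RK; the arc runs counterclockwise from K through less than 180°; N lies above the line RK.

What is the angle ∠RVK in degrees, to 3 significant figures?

110°

Checks: |EV| = 8.900 ✓; ∠(EV, VN) = 90.00° ✓; |VN| = 30.50 ✓; |RN| = 54.86 ✓.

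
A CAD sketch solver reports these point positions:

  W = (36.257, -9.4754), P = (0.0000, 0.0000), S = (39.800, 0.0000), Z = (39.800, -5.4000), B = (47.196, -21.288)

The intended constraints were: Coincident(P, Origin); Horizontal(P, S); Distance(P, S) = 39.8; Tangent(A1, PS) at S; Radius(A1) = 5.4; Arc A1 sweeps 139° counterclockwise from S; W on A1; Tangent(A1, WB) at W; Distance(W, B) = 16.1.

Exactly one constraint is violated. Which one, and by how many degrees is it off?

Tangent(A1, WB) at W — off by 6.20°.

P = (0.00, 0.00) ✓; P.y = 0.00, S.y = 0.00 ✓; |PS| = 39.80 ✓; ∠(ZS, SP) = 90.00° ✓; |ZS| = 5.400 ✓; bearing(Z→W) − bearing(Z→S) = 139.0° ✓; |ZW| = 5.400 ✓; ∠(ZW, WB) = 96.20° ✗; |WB| = 16.10 ✓.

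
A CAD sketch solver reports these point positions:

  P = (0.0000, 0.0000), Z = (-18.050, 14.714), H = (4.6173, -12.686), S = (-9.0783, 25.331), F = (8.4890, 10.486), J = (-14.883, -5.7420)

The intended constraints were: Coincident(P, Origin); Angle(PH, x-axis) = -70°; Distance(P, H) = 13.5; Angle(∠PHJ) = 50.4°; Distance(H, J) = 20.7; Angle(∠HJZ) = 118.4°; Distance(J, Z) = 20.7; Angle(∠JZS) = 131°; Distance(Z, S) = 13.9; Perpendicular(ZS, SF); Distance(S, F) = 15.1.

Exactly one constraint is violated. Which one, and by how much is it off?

Distance(S, F) = 15.1 — off by 7.90.

P = (0.00, 0.00) ✓; PH at -70.00° ✓; |PH| = 13.50 ✓; ∠PHJ = 50.40° ✓; |HJ| = 20.70 ✓; ∠HJZ = 118.4° ✓; |JZ| = 20.70 ✓; ∠JZS = 131.0° ✓; |ZS| = 13.90 ✓; ∠(ZS, SF) = 90.00° ✓; |SF| = 23.00 ✗.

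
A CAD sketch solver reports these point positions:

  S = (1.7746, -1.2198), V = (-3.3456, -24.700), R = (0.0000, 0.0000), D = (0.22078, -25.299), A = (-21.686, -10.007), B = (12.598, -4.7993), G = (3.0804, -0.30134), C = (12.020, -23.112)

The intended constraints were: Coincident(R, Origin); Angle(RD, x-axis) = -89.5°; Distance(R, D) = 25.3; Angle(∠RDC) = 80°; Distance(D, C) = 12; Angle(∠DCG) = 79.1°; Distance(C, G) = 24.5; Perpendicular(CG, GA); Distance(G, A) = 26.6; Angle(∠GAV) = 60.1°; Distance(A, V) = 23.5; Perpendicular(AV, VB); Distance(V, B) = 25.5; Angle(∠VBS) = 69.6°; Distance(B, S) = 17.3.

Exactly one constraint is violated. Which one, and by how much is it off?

Distance(B, S) = 17.3 — off by 5.90.

R = (0.00, 0.00) ✓; RD at -89.50° ✓; |RD| = 25.30 ✓; ∠RDC = 80.00° ✓; |DC| = 12.00 ✓; ∠DCG = 79.10° ✓; |CG| = 24.50 ✓; ∠(CG, GA) = 90.00° ✓; |GA| = 26.60 ✓; ∠GAV = 60.10° ✓; |AV| = 23.50 ✓; ∠(AV, VB) = 90.00° ✓; |VB| = 25.50 ✓; ∠VBS = 69.60° ✓; |BS| = 11.40 ✗.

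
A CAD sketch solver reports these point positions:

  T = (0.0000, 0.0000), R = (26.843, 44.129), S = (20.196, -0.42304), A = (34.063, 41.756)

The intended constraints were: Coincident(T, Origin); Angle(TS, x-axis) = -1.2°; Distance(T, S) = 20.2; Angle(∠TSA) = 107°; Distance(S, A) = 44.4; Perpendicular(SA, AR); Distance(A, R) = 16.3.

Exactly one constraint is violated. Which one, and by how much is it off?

Distance(A, R) = 16.3 — off by 8.70.

T = (0.00, 0.00) ✓; TS at -1.200° ✓; |TS| = 20.20 ✓; ∠TSA = 107.0° ✓; |SA| = 44.40 ✓; ∠(SA, AR) = 90.00° ✓; |AR| = 7.600 ✗.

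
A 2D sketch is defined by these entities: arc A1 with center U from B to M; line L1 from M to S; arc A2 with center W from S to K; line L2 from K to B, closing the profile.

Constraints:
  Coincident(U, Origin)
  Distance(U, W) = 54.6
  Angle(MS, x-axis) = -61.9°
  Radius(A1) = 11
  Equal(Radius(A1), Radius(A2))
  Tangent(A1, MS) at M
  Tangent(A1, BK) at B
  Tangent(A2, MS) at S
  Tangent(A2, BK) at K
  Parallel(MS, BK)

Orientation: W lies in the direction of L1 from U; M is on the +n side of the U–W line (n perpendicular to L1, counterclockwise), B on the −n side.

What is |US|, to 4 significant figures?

55.70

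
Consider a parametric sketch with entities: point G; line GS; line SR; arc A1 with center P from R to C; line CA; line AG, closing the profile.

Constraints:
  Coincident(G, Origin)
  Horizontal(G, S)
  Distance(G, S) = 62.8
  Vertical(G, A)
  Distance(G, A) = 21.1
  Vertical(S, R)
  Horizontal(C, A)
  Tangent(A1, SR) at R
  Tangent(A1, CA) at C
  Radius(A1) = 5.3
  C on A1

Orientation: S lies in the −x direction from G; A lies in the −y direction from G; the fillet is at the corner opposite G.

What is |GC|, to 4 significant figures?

61.25

G is at the origin; GS is horizontal with |GS| = 62.8 and S on the −x side, so S = (-62.80, 0.000). GA is vertical with |GA| = 21.1 and A on the −y side, so A = (0.000, -21.10). The virtual corner opposite G is at (-62.80, -21.10). Since A1 is tangent to SR there, PR ⟂ SR and A1 meets CA tangentially, so PC is at right angles to CA, with radius 5.3, so the center P sits 5.3 in from both sides at P = (-57.50, -15.80). That places the tangent points at R = (-62.80, -15.80) on SR and C = (-57.50, -21.10) on CA. Then |GC| = |C − G| = 61.25.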